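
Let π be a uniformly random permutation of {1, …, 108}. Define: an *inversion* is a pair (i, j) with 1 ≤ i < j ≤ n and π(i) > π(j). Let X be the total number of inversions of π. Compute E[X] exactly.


Write X = Σ X_I over the C(108, 2) = 5778 pairs i < j, with X_I the indicator of one inversion.
There are 5778 indicators.
For each fixed pair i < j, the values π(i) and π(j) are two distinct elements of {1, …, 108} in uniformly random order; by symmetry P[π(i) > π(j)] = 1/2.
By linearity: E[X] = 5778 · (1/2) = C(108, 2) · (1/2) = 5778/2 = 2889 ≈ 2889.000.

E[X] = 2889 = 2889.000.


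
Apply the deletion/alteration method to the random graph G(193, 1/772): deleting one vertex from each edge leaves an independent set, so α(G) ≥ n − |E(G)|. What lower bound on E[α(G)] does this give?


E[|E(G)|] = C(193, 2)·p = 18528 · (1/772) = 24.
E[α(G)] ≥ n − E[|E(G)|] = 193 − 24 = 169.
Numerically: ≈ 169.000000.
(This is only a lower bound; the true E[α(G)] may be larger.)

E[α(G)] ≥ 169 ≈ 169.000000.


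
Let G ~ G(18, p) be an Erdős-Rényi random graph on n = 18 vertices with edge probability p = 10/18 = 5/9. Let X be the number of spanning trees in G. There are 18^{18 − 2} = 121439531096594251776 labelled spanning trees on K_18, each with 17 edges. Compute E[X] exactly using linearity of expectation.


K_18 has 18^{18 − 2} = 121439531096594251776 labelled spanning trees.
For each such spanning tree H, let X_H = 1 if all 17 edges of H are present in G. Then P[X_H = 1] = p^{17} = (5/9)^{17} = 762939453125/16677181699666569.
By linearity: E[X] = Σ_H E[X_H] = 121439531096594251776 · p^{17} = 121439531096594251776 · 762939453125/16677181699666569 = 50000000000000000/9.
Numerically: E[X] ≈ 5.5556e+15.

E[X] = 121439531096594251776 · (5/9)^{17} = 50000000000000000/9 ≈ 5.5556e+15.


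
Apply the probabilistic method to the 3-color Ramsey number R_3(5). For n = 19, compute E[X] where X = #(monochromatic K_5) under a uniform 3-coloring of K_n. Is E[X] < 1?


E[X] = C(19, 5) · 3^{1 − 10} = 11628 · 3^{−9} = 11628/19683.
As a reduced fraction: E[X] = 1292/2187 ≈ 0.591.
Is E[X] < 1? YES.
Since E[X] < 1, there exists a 3-coloring of K_{19} with no monochromatic K_5; hence R_3(5) > 19.

E[X] = 1292/2187 ≈ 0.591; E[X] < 1, so R_3(5) > 19.


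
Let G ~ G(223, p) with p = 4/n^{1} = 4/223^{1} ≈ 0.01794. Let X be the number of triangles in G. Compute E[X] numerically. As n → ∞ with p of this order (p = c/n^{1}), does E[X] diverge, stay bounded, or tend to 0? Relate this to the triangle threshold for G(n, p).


Number of potential triangles: C(223, 3) = 1823471.
Each occurs with probability p³ ≈ (0.01794)³ ≈ 5.771190e-06.
By linearity: E[X] = C(223, 3)·p³ ≈ 1823471 · 5.771190e-06 ≈ 10.5236.
Here α = 1, so p = 4/n is exactly at the triangle threshold p ~ 1/n. Asymptotically E[X] → c³/6 = 4³/6 = 32/3 ≈ 10.6667, a bounded constant. In this regime the triangle count is asymptotically Poisson(c³/6).

E[X] ≈ 10.5236; in regime p = Θ(1/n^{1}) E[X] stays bounded (at the triangle threshold p ~ 1/n).


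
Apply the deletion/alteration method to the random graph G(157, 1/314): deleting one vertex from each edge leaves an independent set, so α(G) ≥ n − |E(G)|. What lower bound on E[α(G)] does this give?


E[|E(G)|] = C(157, 2)·p = 12246 · (1/314) = 39.
E[α(G)] ≥ n − E[|E(G)|] = 157 − 39 = 118.
Numerically: ≈ 118.00000.
(This is only a lower bound; the true E[α(G)] may be larger.)

E[α(G)] ≥ 118 ≈ 118.00000.


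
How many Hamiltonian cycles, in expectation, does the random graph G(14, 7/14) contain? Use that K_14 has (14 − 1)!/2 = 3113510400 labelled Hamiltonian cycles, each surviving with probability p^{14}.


K_14 has (14 − 1)!/2 = 3113510400 labelled Hamiltonian cycles.
For each such Hamiltonian cycle H, let X_H = 1 if all 14 edges of H are present in G. Then P[X_H = 1] = p^{14} = (1/2)^{14} = 1/16384.
Summing the indicators: E[X] = Σ_H E[X_H] = 3113510400 · p^{14} = 3113510400 · 1/16384 = 6081075/32.
Numerically: E[X] ≈ 1.9003e+05.

E[X] = 3113510400 · (1/2)^{14} = 6081075/32 ≈ 1.9003e+05.


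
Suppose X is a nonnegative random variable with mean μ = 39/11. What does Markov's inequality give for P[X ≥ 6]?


μ = E[X] = 39/11, a = 6.
Markov: P[X ≥ 6] ≤ μ/a = (39/11)/6 = 13/22.
Numerically: ≈ 0.590909.
(Since a = 6 > μ = 3.545455, the bound 13/22 is < 1 and informative.)

P[X ≥ 6] ≤ 13/22 ≈ 0.590909.


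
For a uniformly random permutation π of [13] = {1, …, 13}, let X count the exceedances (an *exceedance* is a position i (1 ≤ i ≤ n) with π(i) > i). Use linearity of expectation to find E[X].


Write X = Σ_{i=1}^{13} X_i, where X_i = 1_{π(i) > i}.
For each fixed i, π(i) is uniform over {1, …, 13} (marginal of a uniform permutation), so P[π(i) > i] = (n − i)/n. Summing: Σ_{i=1}^{13} (n − i)/n = (0 + 1 + … + 12)/13 = 13(13 − 1)/(2·13) = (13 − 1)/2.
Hence E[X] = Σ_{i=1}^{13} (13 − i)/13 = 6 ≈ 6.000.

E[X] = 6 = 6.000.


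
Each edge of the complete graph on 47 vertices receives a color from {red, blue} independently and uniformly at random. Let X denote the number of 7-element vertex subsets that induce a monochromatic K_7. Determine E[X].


Let X = Σ_S X_S over the C(47, 7) = 62891499 subsets S of size 7, where X_S = 1 if the K_7 on S is monochromatic.
For a fixed S, the K_7 on S has C(7, 2) = 21 edges. P[all 21 edges red] = (1/2)^21, and likewise for blue, so P[monochromatic] = 2·(1/2)^21 = 2^{1 − 21} = 1/1048576.
By linearity: E[X] = C(47, 7) · 2^{1 − 21} = 62891499 · 1/1048576 = 62891499/1048576.
Numerically: E[X] ≈ 59.97801.

E[X] = C(47,7)·2^(1−C(7,2)) = 62891499/1048576 ≈ 59.97801.


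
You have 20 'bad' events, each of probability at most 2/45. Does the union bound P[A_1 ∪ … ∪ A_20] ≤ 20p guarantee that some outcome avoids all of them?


Union bound: P[∪_{i=1}^{20} A_i] ≤ Σ_i P[A_i] ≤ 20·p = 20·(2/45) = 8/9.
Numerically: 8/9 ≈ 0.888889.
Is 8/9 < 1? YES.
Since P[∪ A_i] ≤ 8/9 < 1, the complement has P[∩ A_i^c] ≥ 1 − 8/9 = 1/9 > 0, so some outcome avoids every A_i.

20·p = 8/9 ≈ 0.888889; existence CERTIFIED by the union bound.


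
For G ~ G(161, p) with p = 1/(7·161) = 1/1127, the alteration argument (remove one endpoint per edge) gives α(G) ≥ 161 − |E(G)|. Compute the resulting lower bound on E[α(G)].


E[|E(G)|] = C(161, 2)·p = 12880 · (1/1127) = 80/7.
E[α(G)] ≥ n − E[|E(G)|] = 161 − 80/7 = 1047/7.
Numerically: ≈ 149.571429.
(This is only a lower bound; the true E[α(G)] may be larger.)

E[α(G)] ≥ 1047/7 ≈ 149.571429.


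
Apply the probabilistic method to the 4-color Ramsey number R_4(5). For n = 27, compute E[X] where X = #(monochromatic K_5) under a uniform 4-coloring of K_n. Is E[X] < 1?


E[X] = C(27, 5) · 4^{1 − 10} = 80730 · 4^{−9} = 80730/262144.
As a reduced fraction: E[X] = 40365/131072 ≈ 0.3080.
Is E[X] < 1? YES.
Since E[X] < 1, there exists a 4-coloring of K_{27} with no monochromatic K_5; hence R_4(5) > 27.

E[X] = 40365/131072 ≈ 0.3080; E[X] < 1, so R_4(5) > 27.


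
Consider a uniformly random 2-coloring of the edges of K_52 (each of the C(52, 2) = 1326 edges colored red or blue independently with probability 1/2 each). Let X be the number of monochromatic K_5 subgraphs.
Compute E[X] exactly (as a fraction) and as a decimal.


Let X = Σ_S X_S over the C(52, 5) = 2598960 subsets S of size 5, where X_S = 1 if the K_5 on S is monochromatic.
For a fixed S, the K_5 on S has C(5, 2) = 10 edges. P[all 10 edges red] = (1/2)^10, and likewise for blue, so P[monochromatic] = 2·(1/2)^10 = 2^{1 − 10} = 1/512.
By linearity of expectation: E[X] = C(52, 5) · 2^{1 − 10} = 2598960 · 1/512 = 162435/32.
Numerically: E[X] ≈ 5076.09375.

E[X] = C(52,5)·2^(1−C(5,2)) = 162435/32 ≈ 5076.09375.


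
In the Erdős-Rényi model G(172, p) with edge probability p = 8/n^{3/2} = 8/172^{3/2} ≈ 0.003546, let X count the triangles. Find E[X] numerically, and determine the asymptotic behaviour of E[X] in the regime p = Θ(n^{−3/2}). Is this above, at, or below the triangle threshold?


Number of potential triangles: C(172, 3) = 833340.
Each occurs with probability p³ ≈ (0.003546)³ ≈ 4.460586e-08.
By linearity: E[X] = C(172, 3)·p³ ≈ 833340 · 4.460586e-08 ≈ 0.0372.
Since α = 3/2 > 1, p = c/n^{3/2} = o(1/n) is below the triangle threshold p ~ 1/n. Asymptotically E[X] ~ (c³/6)·n^{3(1−α)} = (8³/6)·n^{-1.5} → 0, so by Markov's inequality G has no triangles w.h.p.

E[X] ≈ 0.0372; in regime p = Θ(1/n^{3/2}) E[X] tends to 0 (below the triangle threshold p ~ 1/n).


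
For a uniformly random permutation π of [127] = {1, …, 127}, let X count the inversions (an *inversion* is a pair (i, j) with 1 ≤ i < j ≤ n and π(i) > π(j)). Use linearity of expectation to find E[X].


Write X = Σ X_I over the C(127, 2) = 8001 pairs i < j, with X_I the indicator of one inversion.
There are 8001 indicators.
For each fixed pair i < j, the values π(i) and π(j) are two distinct elements of {1, …, 127} in uniformly random order; by symmetry P[π(i) > π(j)] = 1/2.
By linearity: E[X] = 8001 · (1/2) = C(127, 2) · (1/2) = 8001/2 = 8001/2 ≈ 4000.500000.

E[X] = 8001/2 = 4000.500000.


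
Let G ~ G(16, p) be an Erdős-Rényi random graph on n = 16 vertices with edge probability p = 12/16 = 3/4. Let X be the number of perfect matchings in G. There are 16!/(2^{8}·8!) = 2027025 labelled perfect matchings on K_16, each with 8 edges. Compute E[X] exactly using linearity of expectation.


K_16 has 16!/(2^{8}·8!) = 2027025 labelled perfect matchings.
For each such perfect matching H, let X_H = 1 if all 8 edges of H are present in G. Then P[X_H = 1] = p^{8} = (3/4)^{8} = 6561/65536.
By linearity of expectation: E[X] = Σ_H E[X_H] = 2027025 · p^{8} = 2027025 · 6561/65536 = 13299311025/65536.
Numerically: E[X] ≈ 2.0293e+05.

E[X] = 2027025 · (3/4)^{8} = 13299311025/65536 ≈ 2.0293e+05.


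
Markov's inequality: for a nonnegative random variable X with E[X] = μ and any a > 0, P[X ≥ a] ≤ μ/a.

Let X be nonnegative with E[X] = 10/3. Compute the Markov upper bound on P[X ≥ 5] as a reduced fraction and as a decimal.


μ = E[X] = 10/3, a = 5.
Markov: P[X ≥ 5] ≤ μ/a = (10/3)/5 = 2/3.
Numerically: ≈ 0.667.
(Since a = 5 > μ = 3.333, the bound 2/3 is < 1 and informative.)

P[X ≥ 5] ≤ 2/3 ≈ 0.667.


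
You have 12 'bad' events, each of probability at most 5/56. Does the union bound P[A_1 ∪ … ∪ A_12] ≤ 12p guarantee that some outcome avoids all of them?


Union bound: P[∪_{i=1}^{12} A_i] ≤ Σ_i P[A_i] ≤ 12·p = 12·(5/56) = 15/14.
Numerically: 15/14 ≈ 1.071429.
Is 15/14 < 1? NO.
Since the bound 15/14 is ≥ 1, the union bound is uninformative here; it does NOT by itself certify existence.

12·p = 15/14 ≈ 1.071429; existence NOT certified by the union bound.


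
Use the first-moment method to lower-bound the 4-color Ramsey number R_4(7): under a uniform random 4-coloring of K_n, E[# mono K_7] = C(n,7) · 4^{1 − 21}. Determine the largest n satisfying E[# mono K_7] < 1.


We need C(n, 7) · 4^{1 − 21} < 1, i.e. C(n, 7) < 4^{21 − 1} = 1099511627776.
Check values of n near the boundary:
  n = 174: C(174, 7) = 847879782984; 847879782984 < 1099511627776? YES
  n = 175: C(175, 7) = 883208107275; 883208107275 < 1099511627776? YES
  n = 176: C(176, 7) = 919790691600; 919790691600 < 1099511627776? YES
  n = 177: C(177, 7) = 957664425960; 957664425960 < 1099511627776? YES
  n = 178: C(178, 7) = 996867063280; 996867063280 < 1099511627776? YES
  n = 179: C(179, 7) = 1037437234460; 1037437234460 < 1099511627776? YES
  n = 180: C(180, 7) = 1079414463600; 1079414463600 < 1099511627776? YES
  n = 181: C(181, 7) = 1122839183400; 1122839183400 < 1099511627776? NO
  n = 182: C(182, 7) = 1167752750736; 1167752750736 < 1099511627776? NO
  n = 183: C(183, 7) = 1214197462413; 1214197462413 < 1099511627776? NO
The largest n with C(n, 7) < 1099511627776 is n = 180 (where E[X] = 67463403975/68719476736 ≈ 0.98172). Hence R_4(7) > 180, i.e. R_4(7) ≥ 181.

Largest n = 180; hence R_4(7) > 180.


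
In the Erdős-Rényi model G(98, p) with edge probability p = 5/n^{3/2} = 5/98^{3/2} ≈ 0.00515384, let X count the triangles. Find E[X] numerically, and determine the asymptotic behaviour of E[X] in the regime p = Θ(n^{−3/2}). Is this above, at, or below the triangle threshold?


Number of potential triangles: C(98, 3) = 152096.
Each occurs with probability p³ ≈ (0.00515384)³ ≈ 1.36896603e-07.
By linearity: E[X] = C(98, 3)·p³ ≈ 152096 · 1.36896603e-07 ≈ 0.020821.
Since α = 3/2 > 1, p = c/n^{3/2} = o(1/n) is below the triangle threshold p ~ 1/n. Asymptotically E[X] ~ (c³/6)·n^{3(1−α)} = (5³/6)·n^{-1.5} → 0, so by Markov's inequality G has no triangles w.h.p.

E[X] ≈ 0.020821; in regime p = Θ(1/n^{3/2}) E[X] tends to 0 (below the triangle threshold p ~ 1/n).


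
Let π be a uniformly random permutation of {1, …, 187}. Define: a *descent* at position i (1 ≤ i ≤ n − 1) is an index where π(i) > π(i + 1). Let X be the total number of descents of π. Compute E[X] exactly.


Write X = Σ X_I over i = 1, …, 186, with X_I the indicator of one descent.
There are 186 indicators.
For each fixed i, the pair (π(i), π(i+1)) is a uniformly random ordered pair of distinct values from {1, …, 187}; by symmetry P[π(i) > π(i+1)] = 1/2.
By linearity: E[X] = 186 · (1/2) = (187 − 1) · (1/2) = 93 ≈ 93.000.

E[X] = 93 = 93.000.


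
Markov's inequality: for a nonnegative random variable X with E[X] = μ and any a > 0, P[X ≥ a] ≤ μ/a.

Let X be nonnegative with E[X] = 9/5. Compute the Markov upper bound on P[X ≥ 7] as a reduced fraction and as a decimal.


μ = E[X] = 9/5, a = 7.
Markov: P[X ≥ 7] ≤ μ/a = (9/5)/7 = 9/35.
Numerically: ≈ 0.257143.
(Since a = 7 > μ = 1.800000, the bound 9/35 is < 1 and informative.)

P[X ≥ 7] ≤ 9/35 ≈ 0.257143.


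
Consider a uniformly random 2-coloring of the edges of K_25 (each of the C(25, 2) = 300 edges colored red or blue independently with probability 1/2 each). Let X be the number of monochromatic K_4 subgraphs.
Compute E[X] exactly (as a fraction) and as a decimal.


Let X = Σ_S X_S over the C(25, 4) = 12650 subsets S of size 4, where X_S = 1 if the K_4 on S is monochromatic.
For a fixed S, the K_4 on S has C(4, 2) = 6 edges. P[all 6 edges red] = (1/2)^6, and likewise for blue, so P[monochromatic] = 2·(1/2)^6 = 2^{1 − 6} = 1/32.
Summing: E[X] = C(25, 4) · 2^{1 − 6} = 12650 · 1/32 = 6325/16.
Numerically: E[X] ≈ 395.3125.

E[X] = C(25,4)·2^(1−C(4,2)) = 6325/16 ≈ 395.3125.


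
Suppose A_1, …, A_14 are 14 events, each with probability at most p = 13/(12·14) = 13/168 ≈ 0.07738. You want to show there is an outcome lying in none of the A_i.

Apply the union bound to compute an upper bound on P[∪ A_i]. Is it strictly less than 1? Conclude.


Union bound: P[∪_{i=1}^{14} A_i] ≤ Σ_i P[A_i] ≤ 14·p = 14·(13/168) = 13/12.
Numerically: 13/12 ≈ 1.08333.
Is 13/12 < 1? NO.
Since the bound 13/12 is ≥ 1, the union bound is uninformative here; it does NOT by itself certify existence.

14·p = 13/12 ≈ 1.08333; existence NOT certified by the union bound.


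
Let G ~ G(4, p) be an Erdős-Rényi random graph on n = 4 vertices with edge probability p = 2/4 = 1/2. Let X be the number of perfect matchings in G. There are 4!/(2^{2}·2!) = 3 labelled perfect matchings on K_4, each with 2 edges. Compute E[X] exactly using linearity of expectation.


K_4 has 4!/(2^{2}·2!) = 3 labelled perfect matchings.
For each such perfect matching H, let X_H = 1 if all 2 edges of H are present in G. Then P[X_H = 1] = p^{2} = (1/2)^{2} = 1/4.
By linearity: E[X] = Σ_H E[X_H] = 3 · p^{2} = 3 · 1/4 = 3/4.
Numerically: E[X] ≈ 0.75.

E[X] = 3 · (1/2)^{2} = 3/4 ≈ 0.75.


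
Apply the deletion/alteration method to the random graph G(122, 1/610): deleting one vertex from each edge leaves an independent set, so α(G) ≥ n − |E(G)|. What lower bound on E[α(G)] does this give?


E[|E(G)|] = C(122, 2)·p = 7381 · (1/610) = 121/10.
E[α(G)] ≥ n − E[|E(G)|] = 122 − 121/10 = 1099/10.
Numerically: ≈ 109.90000.
(This is only a lower bound; the true E[α(G)] may be larger.)

E[α(G)] ≥ 1099/10 ≈ 109.90000.


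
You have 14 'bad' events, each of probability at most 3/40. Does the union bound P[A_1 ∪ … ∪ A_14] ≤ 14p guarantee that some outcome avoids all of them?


Union bound: P[∪_{i=1}^{14} A_i] ≤ Σ_i P[A_i] ≤ 14·p = 14·(3/40) = 21/20.
Numerically: 21/20 ≈ 1.050000.
Is 21/20 < 1? NO.
Since the bound 21/20 is ≥ 1, the union bound is uninformative here; it does NOT by itself certify existence.

14·p = 21/20 ≈ 1.050000; existence NOT certified by the union bound.


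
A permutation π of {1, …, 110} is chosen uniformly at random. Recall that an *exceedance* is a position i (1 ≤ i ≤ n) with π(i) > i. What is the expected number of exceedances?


Write X = Σ_{i=1}^{110} X_i, where X_i = 1_{π(i) > i}.
For each fixed i, π(i) is uniform over {1, …, 110} (marginal of a uniform permutation), so P[π(i) > i] = (n − i)/n. Summing: Σ_{i=1}^{110} (n − i)/n = (0 + 1 + … + 109)/110 = 110(110 − 1)/(2·110) = (110 − 1)/2.
Hence E[X] = Σ_{i=1}^{110} (110 − i)/110 = 109/2 ≈ 54.500.

E[X] = 109/2 = 54.500.


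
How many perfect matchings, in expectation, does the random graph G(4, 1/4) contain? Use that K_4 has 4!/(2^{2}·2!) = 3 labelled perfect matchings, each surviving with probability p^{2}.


K_4 has 4!/(2^{2}·2!) = 3 labelled perfect matchings.
For each such perfect matching H, let X_H = 1 if all 2 edges of H are present in G. Then P[X_H = 1] = p^{2} = (1/4)^{2} = 1/16.
Summing the indicators: E[X] = Σ_H E[X_H] = 3 · p^{2} = 3 · 1/16 = 3/16.
Numerically: E[X] ≈ 0.1875.

E[X] = 3 · (1/4)^{2} = 3/16 ≈ 0.1875.


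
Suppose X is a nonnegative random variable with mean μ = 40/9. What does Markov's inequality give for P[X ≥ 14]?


μ = E[X] = 40/9, a = 14.
Markov: P[X ≥ 14] ≤ μ/a = (40/9)/14 = 20/63.
Numerically: ≈ 0.317460.
(Since a = 14 > μ = 4.444444, the bound 20/63 is < 1 and informative.)

P[X ≥ 14] ≤ 20/63 ≈ 0.317460.


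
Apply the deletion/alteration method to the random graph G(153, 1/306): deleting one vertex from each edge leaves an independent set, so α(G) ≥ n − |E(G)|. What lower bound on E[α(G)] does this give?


E[|E(G)|] = C(153, 2)·p = 11628 · (1/306) = 38.
E[α(G)] ≥ n − E[|E(G)|] = 153 − 38 = 115.
Numerically: ≈ 115.000.
(This is only a lower bound; the true E[α(G)] may be larger.)

E[α(G)] ≥ 115 ≈ 115.000.


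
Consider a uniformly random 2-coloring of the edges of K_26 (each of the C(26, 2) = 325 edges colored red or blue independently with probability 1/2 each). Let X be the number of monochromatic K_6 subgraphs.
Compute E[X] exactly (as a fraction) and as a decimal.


Let X = Σ_S X_S over the C(26, 6) = 230230 subsets S of size 6, where X_S = 1 if the K_6 on S is monochromatic.
For a fixed S, the K_6 on S has C(6, 2) = 15 edges. P[all 15 edges red] = (1/2)^15, and likewise for blue, so P[monochromatic] = 2·(1/2)^15 = 2^{1 − 15} = 1/16384.
By linearity: E[X] = C(26, 6) · 2^{1 − 15} = 230230 · 1/16384 = 115115/8192.
Numerically: E[X] ≈ 14.052124.

E[X] = C(26,6)·2^(1−C(6,2)) = 115115/8192 ≈ 14.052124.


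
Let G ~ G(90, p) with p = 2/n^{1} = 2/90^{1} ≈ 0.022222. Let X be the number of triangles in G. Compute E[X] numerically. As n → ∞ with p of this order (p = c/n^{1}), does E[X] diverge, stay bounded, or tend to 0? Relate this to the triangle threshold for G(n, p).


Number of potential triangles: C(90, 3) = 117480.
Each occurs with probability p³ ≈ (0.022222)³ ≈ 1.0973937e-05.
By linearity: E[X] = C(90, 3)·p³ ≈ 117480 · 1.0973937e-05 ≈ 1.28922.
Here α = 1, so p = 2/n is exactly at the triangle threshold p ~ 1/n. Asymptotically E[X] → c³/6 = 2³/6 = 4/3 ≈ 1.33333, a bounded constant. In this regime the triangle count is asymptotically Poisson(c³/6).

E[X] ≈ 1.28922; in regime p = Θ(1/n^{1}) E[X] stays bounded (at the triangle threshold p ~ 1/n).


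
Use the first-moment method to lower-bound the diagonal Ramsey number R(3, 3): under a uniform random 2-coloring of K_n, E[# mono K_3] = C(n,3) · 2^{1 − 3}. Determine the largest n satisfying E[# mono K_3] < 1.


We need C(n, 3) · 2^{1 − 3} < 1, i.e. C(n, 3) < 2^{3 − 1} = 4.
Check values of n near the boundary:
  n = 3: C(3, 3) = 1; 1 < 4? YES
  n = 4: C(4, 3) = 4; 4 < 4? NO
  n = 5: C(5, 3) = 10; 10 < 4? NO
  n = 6: C(6, 3) = 20; 20 < 4? NO
The largest n with C(n, 3) < 4 is n = 3 (where E[X] = 1/4 ≈ 0.25000). Hence R(3, 3) > 3, i.e. R(3, 3) ≥ 4.

Largest n = 3; hence R(3, 3) > 3.


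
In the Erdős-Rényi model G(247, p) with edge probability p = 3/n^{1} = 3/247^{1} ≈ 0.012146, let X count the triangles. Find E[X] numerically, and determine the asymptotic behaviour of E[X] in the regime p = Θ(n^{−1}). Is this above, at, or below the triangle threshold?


Number of potential triangles: C(247, 3) = 2481115.
Each occurs with probability p³ ≈ (0.012146)³ ≈ 1.7917314e-06.
By linearity: E[X] = C(247, 3)·p³ ≈ 2481115 · 1.7917314e-06 ≈ 4.44549.
Here α = 1, so p = 3/n is exactly at the triangle threshold p ~ 1/n. Asymptotically E[X] → c³/6 = 3³/6 = 9/2 ≈ 4.50000, a bounded constant. In this regime the triangle count is asymptotically Poisson(c³/6).

E[X] ≈ 4.44549; in regime p = Θ(1/n^{1}) E[X] stays bounded (at the triangle threshold p ~ 1/n).


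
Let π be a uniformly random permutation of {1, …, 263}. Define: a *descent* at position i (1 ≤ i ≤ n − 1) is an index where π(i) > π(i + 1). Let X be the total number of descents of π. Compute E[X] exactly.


Write X = Σ X_I over i = 1, …, 262, with X_I the indicator of one descent.
There are 262 indicators.
For each fixed i, the pair (π(i), π(i+1)) is a uniformly random ordered pair of distinct values from {1, …, 263}; by symmetry P[π(i) > π(i+1)] = 1/2.
By linearity: E[X] = 262 · (1/2) = (263 − 1) · (1/2) = 131 ≈ 131.000000.

E[X] = 131 = 131.000000.


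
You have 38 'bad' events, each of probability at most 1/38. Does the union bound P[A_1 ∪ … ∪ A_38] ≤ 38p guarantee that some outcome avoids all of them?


Union bound: P[∪_{i=1}^{38} A_i] ≤ Σ_i P[A_i] ≤ 38·p = 38·(1/38) = 1.
Numerically: 1 ≈ 1.0000.
Is 1 < 1? NO.
Since the bound 1 is ≥ 1, the union bound is uninformative here; it does NOT by itself certify existence.

38·p = 1 ≈ 1.0000; existence NOT certified by the union bound.


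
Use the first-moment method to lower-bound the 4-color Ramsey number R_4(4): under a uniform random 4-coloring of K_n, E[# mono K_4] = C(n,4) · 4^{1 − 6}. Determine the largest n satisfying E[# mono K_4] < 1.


We need C(n, 4) · 4^{1 − 6} < 1, i.e. C(n, 4) < 4^{6 − 1} = 1024.
Check values of n near the boundary:
  n = 11: C(11, 4) = 330; 330 < 1024? YES
  n = 12: C(12, 4) = 495; 495 < 1024? YES
  n = 13: C(13, 4) = 715; 715 < 1024? YES
  n = 14: C(14, 4) = 1001; 1001 < 1024? YES
  n = 15: C(15, 4) = 1365; 1365 < 1024? NO
  n = 16: C(16, 4) = 1820; 1820 < 1024? NO
  n = 17: C(17, 4) = 2380; 2380 < 1024? NO
The largest n with C(n, 4) < 1024 is n = 14 (where E[X] = 1001/1024 ≈ 0.977539). Hence R_4(4) > 14, i.e. R_4(4) ≥ 15.

Largest n = 14; hence R_4(4) > 14.


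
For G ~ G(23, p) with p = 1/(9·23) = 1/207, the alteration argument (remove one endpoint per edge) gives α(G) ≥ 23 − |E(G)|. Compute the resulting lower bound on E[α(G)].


E[|E(G)|] = C(23, 2)·p = 253 · (1/207) = 11/9.
E[α(G)] ≥ n − E[|E(G)|] = 23 − 11/9 = 196/9.
Numerically: ≈ 21.7778.
(This is only a lower bound; the true E[α(G)] may be larger.)

E[α(G)] ≥ 196/9 ≈ 21.7778.


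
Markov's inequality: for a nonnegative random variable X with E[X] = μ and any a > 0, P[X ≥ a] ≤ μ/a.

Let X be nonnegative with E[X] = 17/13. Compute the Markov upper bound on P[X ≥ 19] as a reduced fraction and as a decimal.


μ = E[X] = 17/13, a = 19.
Markov: P[X ≥ 19] ≤ μ/a = (17/13)/19 = 17/247.
Numerically: ≈ 0.069.
(Since a = 19 > μ = 1.308, the bound 17/247 is < 1 and informative.)

P[X ≥ 19] ≤ 17/247 ≈ 0.069.


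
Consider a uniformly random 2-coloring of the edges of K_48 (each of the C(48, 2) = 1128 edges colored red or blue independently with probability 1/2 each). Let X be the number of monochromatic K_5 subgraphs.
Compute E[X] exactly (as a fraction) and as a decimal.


Let X = Σ_S X_S over the C(48, 5) = 1712304 subsets S of size 5, where X_S = 1 if the K_5 on S is monochromatic.
For a fixed S, the K_5 on S has C(5, 2) = 10 edges. P[all 10 edges red] = (1/2)^10, and likewise for blue, so P[monochromatic] = 2·(1/2)^10 = 2^{1 − 10} = 1/512.
Summing: E[X] = C(48, 5) · 2^{1 − 10} = 1712304 · 1/512 = 107019/32.
Numerically: E[X] ≈ 3344.344.

E[X] = C(48,5)·2^(1−C(5,2)) = 107019/32 ≈ 3344.344.


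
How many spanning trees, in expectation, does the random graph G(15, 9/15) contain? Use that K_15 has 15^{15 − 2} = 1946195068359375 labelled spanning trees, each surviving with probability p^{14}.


K_15 has 15^{15 − 2} = 1946195068359375 labelled spanning trees.
For each such spanning tree H, let X_H = 1 if all 14 edges of H are present in G. Then P[X_H = 1] = p^{14} = (3/5)^{14} = 4782969/6103515625.
By linearity: E[X] = Σ_H E[X_H] = 1946195068359375 · p^{14} = 1946195068359375 · 4782969/6103515625 = 7625597484987/5.
Numerically: E[X] ≈ 1.5251e+12.

E[X] = 1946195068359375 · (3/5)^{14} = 7625597484987/5 ≈ 1.5251e+12.


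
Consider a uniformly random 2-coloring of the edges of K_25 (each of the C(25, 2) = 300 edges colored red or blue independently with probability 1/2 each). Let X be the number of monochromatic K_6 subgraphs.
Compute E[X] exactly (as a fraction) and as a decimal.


Let X = Σ_S X_S over the C(25, 6) = 177100 subsets S of size 6, where X_S = 1 if the K_6 on S is monochromatic.
For a fixed S, the K_6 on S has C(6, 2) = 15 edges. P[all 15 edges red] = (1/2)^15, and likewise for blue, so P[monochromatic] = 2·(1/2)^15 = 2^{1 − 15} = 1/16384.
By linearity: E[X] = C(25, 6) · 2^{1 − 15} = 177100 · 1/16384 = 44275/4096.
Numerically: E[X] ≈ 10.809326.

E[X] = C(25,6)·2^(1−C(6,2)) = 44275/4096 ≈ 10.809326.


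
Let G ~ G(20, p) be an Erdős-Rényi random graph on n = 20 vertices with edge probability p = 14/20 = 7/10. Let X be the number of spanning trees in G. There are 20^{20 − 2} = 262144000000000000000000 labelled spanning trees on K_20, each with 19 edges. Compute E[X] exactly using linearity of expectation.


K_20 has 20^{20 − 2} = 262144000000000000000000 labelled spanning trees.
For each such spanning tree H, let X_H = 1 if all 19 edges of H are present in G. Then P[X_H = 1] = p^{19} = (7/10)^{19} = 11398895185373143/10000000000000000000.
By linearity: E[X] = Σ_H E[X_H] = 262144000000000000000000 · p^{19} = 262144000000000000000000 · 11398895185373143/10000000000000000000 = 1494075989737228599296/5.
Numerically: E[X] ≈ 2.98815e+20.

E[X] = 262144000000000000000000 · (7/10)^{19} = 1494075989737228599296/5 ≈ 2.98815e+20.


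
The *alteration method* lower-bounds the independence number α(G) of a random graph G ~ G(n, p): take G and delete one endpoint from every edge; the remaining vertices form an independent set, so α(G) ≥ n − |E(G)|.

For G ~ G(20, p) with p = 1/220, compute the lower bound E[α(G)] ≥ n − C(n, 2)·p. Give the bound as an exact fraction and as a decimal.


E[|E(G)|] = C(20, 2)·p = 190 · (1/220) = 19/22.
E[α(G)] ≥ n − E[|E(G)|] = 20 − 19/22 = 421/22.
Numerically: ≈ 19.1364.
(This is only a lower bound; the true E[α(G)] may be larger.)

E[α(G)] ≥ 421/22 ≈ 19.1364.


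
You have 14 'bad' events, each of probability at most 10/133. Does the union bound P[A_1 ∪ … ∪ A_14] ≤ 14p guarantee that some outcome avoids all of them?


Union bound: P[∪_{i=1}^{14} A_i] ≤ Σ_i P[A_i] ≤ 14·p = 14·(10/133) = 20/19.
Numerically: 20/19 ≈ 1.053.
Is 20/19 < 1? NO.
Since the bound 20/19 is ≥ 1, the union bound is uninformative here; it does NOT by itself certify existence.

14·p = 20/19 ≈ 1.053; existence NOT certified by the union bound.


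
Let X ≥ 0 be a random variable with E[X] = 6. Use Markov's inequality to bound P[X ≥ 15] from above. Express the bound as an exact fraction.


μ = E[X] = 6, a = 15.
Markov: P[X ≥ 15] ≤ μ/a = (6)/15 = 2/5.
Numerically: ≈ 0.400.
(Since a = 15 > μ = 6.000, the bound 2/5 is < 1 and informative.)

P[X ≥ 15] ≤ 2/5 ≈ 0.400.


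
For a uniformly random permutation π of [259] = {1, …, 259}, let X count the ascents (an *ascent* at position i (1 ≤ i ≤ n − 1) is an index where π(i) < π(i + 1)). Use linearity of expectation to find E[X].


Write X = Σ X_I over i = 1, …, 258, with X_I the indicator of one ascent.
There are 258 indicators.
For each fixed i, the pair (π(i), π(i+1)) is a uniformly random ordered pair of distinct values from {1, …, 259}; by symmetry P[π(i) < π(i+1)] = 1/2.
By linearity: E[X] = 258 · (1/2) = (259 − 1) · (1/2) = 129 ≈ 129.0000.

E[X] = 129 = 129.0000.


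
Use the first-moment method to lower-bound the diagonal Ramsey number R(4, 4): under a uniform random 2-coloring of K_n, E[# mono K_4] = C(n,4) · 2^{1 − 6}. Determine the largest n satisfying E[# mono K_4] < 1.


We need C(n, 4) · 2^{1 − 6} < 1, i.e. C(n, 4) < 2^{6 − 1} = 32.
Check values of n near the boundary:
  n = 4: C(4, 4) = 1; 1 < 32? YES
  n = 5: C(5, 4) = 5; 5 < 32? YES
  n = 6: C(6, 4) = 15; 15 < 32? YES
  n = 7: C(7, 4) = 35; 35 < 32? NO
The largest n with C(n, 4) < 32 is n = 6 (where E[X] = 15/32 ≈ 0.4687500). Hence R(4, 4) > 6, i.e. R(4, 4) ≥ 7.

Largest n = 6; hence R(4, 4) > 6.


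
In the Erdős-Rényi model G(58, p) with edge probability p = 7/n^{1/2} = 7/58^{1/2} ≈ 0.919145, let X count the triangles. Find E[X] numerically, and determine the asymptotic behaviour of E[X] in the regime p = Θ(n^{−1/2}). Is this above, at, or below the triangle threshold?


Number of potential triangles: C(58, 3) = 30856.
Each occurs with probability p³ ≈ (0.919145)³ ≈ 7.76519077e-01.
By linearity: E[X] = C(58, 3)·p³ ≈ 30856 · 7.76519077e-01 ≈ 23960.272643.
Since α = 1/2 < 1, p = c/n^{1/2} ≫ 1/n is above the triangle threshold p ~ 1/n. Asymptotically E[X] ~ (c³/6)·n^{3(1−α)} = (7³/6)·n^{1.5} → ∞; triangles are abundant w.h.p.

E[X] ≈ 23960.272643; in regime p = Θ(1/n^{1/2}) E[X] diverges (above the triangle threshold p ~ 1/n).


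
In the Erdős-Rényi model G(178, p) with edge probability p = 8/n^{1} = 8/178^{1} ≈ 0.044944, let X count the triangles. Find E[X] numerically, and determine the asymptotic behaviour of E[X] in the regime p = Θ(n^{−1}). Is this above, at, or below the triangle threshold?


Number of potential triangles: C(178, 3) = 924176.
Each occurs with probability p³ ≈ (0.044944)³ ≈ 9.0784134e-05.
By linearity: E[X] = C(178, 3)·p³ ≈ 924176 · 9.0784134e-05 ≈ 83.90052.
Here α = 1, so p = 8/n is exactly at the triangle threshold p ~ 1/n. Asymptotically E[X] → c³/6 = 8³/6 = 256/3 ≈ 85.33333, a bounded constant. In this regime the triangle count is asymptotically Poisson(c³/6).

E[X] ≈ 83.90052; in regime p = Θ(1/n^{1}) E[X] stays bounded (at the triangle threshold p ~ 1/n).


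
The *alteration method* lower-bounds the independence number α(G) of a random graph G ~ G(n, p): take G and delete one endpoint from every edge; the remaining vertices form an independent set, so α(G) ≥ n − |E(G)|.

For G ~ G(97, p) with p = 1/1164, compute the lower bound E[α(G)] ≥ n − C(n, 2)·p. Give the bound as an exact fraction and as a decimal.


E[|E(G)|] = C(97, 2)·p = 4656 · (1/1164) = 4.
E[α(G)] ≥ n − E[|E(G)|] = 97 − 4 = 93.
Numerically: ≈ 93.0000.
(This is only a lower bound; the true E[α(G)] may be larger.)

E[α(G)] ≥ 93 ≈ 93.0000.


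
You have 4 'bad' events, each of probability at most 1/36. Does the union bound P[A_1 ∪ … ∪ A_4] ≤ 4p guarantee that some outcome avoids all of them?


Union bound: P[∪_{i=1}^{4} A_i] ≤ Σ_i P[A_i] ≤ 4·p = 4·(1/36) = 1/9.
Numerically: 1/9 ≈ 0.111111.
Is 1/9 < 1? YES.
Since P[∪ A_i] ≤ 1/9 < 1, the complement has P[∩ A_i^c] ≥ 1 − 1/9 = 8/9 > 0, so some outcome avoids every A_i.

4·p = 1/9 ≈ 0.111111; existence CERTIFIED by the union bound.


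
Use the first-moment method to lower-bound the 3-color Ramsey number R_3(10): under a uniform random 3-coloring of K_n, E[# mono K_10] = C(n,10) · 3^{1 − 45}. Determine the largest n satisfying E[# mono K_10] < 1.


We need C(n, 10) · 3^{1 − 45} < 1, i.e. C(n, 10) < 3^{45 − 1} = 984770902183611232881.
Check values of n near the boundary:
  n = 572: C(572, 10) = 954640815642161682606; 954640815642161682606 < 984770902183611232881? YES
  n = 573: C(573, 10) = 971597135635805762226; 971597135635805762226 < 984770902183611232881? YES
  n = 574: C(574, 10) = 988824035203816502691; 988824035203816502691 < 984770902183611232881? NO
The largest n with C(n, 10) < 984770902183611232881 is n = 573 (where E[X] = 35985079097622435638/36472996377170786403 ≈ 0.9866225). Hence R_3(10) > 573, i.e. R_3(10) ≥ 574.

Largest n = 573; hence R_3(10) > 573.


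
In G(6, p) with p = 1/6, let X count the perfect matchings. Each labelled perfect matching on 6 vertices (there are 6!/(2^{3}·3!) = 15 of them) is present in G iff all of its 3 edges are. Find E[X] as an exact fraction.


K_6 has 6!/(2^{3}·3!) = 15 labelled perfect matchings.
For each such perfect matching H, let X_H = 1 if all 3 edges of H are present in G. Then P[X_H = 1] = p^{3} = (1/6)^{3} = 1/216.
By linearity: E[X] = Σ_H E[X_H] = 15 · p^{3} = 15 · 1/216 = 5/72.
Numerically: E[X] ≈ 0.0694.

E[X] = 15 · (1/6)^{3} = 5/72 ≈ 0.0694.


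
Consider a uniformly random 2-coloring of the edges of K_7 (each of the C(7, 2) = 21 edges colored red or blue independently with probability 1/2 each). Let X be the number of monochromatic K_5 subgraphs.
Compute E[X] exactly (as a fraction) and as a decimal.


Let X = Σ_S X_S over the C(7, 5) = 21 subsets S of size 5, where X_S = 1 if the K_5 on S is monochromatic.
For a fixed S, the K_5 on S has C(5, 2) = 10 edges. P[all 10 edges red] = (1/2)^10, and likewise for blue, so P[monochromatic] = 2·(1/2)^10 = 2^{1 − 10} = 1/512.
By linearity: E[X] = C(7, 5) · 2^{1 − 10} = 21 · 1/512 = 21/512.
Numerically: E[X] ≈ 0.0410.

E[X] = C(7,5)·2^(1−C(5,2)) = 21/512 ≈ 0.0410.


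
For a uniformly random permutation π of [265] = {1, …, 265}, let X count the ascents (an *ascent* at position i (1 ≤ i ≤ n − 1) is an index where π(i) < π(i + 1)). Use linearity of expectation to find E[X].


Write X = Σ X_I over i = 1, …, 264, with X_I the indicator of one ascent.
There are 264 indicators.
For each fixed i, the pair (π(i), π(i+1)) is a uniformly random ordered pair of distinct values from {1, …, 265}; by symmetry P[π(i) < π(i+1)] = 1/2.
By linearity: E[X] = 264 · (1/2) = (265 − 1) · (1/2) = 132 ≈ 132.000.

E[X] = 132 = 132.000.


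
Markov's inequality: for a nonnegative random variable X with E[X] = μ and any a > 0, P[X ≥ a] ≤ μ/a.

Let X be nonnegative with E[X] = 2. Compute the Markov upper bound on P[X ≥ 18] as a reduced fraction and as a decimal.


μ = E[X] = 2, a = 18.
Markov: P[X ≥ 18] ≤ μ/a = (2)/18 = 1/9.
Numerically: ≈ 0.11111.
(Since a = 18 > μ = 2.00000, the bound 1/9 is < 1 and informative.)

P[X ≥ 18] ≤ 1/9 ≈ 0.11111.


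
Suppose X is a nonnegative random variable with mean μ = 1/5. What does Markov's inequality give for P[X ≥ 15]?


μ = E[X] = 1/5, a = 15.
Markov: P[X ≥ 15] ≤ μ/a = (1/5)/15 = 1/75.
Numerically: ≈ 0.013333.
(Since a = 15 > μ = 0.200000, the bound 1/75 is < 1 and informative.)

P[X ≥ 15] ≤ 1/75 ≈ 0.013333.


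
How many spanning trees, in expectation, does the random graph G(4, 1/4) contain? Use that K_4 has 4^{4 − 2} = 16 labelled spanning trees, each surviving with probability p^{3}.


K_4 has 4^{4 − 2} = 16 labelled spanning trees.
For each such spanning tree H, let X_H = 1 if all 3 edges of H are present in G. Then P[X_H = 1] = p^{3} = (1/4)^{3} = 1/64.
Summing the indicators: E[X] = Σ_H E[X_H] = 16 · p^{3} = 16 · 1/64 = 1/4.
Numerically: E[X] ≈ 0.25.

E[X] = 16 · (1/4)^{3} = 1/4 ≈ 0.25.


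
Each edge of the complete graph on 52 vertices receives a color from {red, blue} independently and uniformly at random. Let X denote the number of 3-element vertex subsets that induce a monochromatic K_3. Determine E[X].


Let X = Σ_S X_S over the C(52, 3) = 22100 subsets S of size 3, where X_S = 1 if the K_3 on S is monochromatic.
For a fixed S, the K_3 on S has C(3, 2) = 3 edges. P[all 3 edges red] = (1/2)^3, and likewise for blue, so P[monochromatic] = 2·(1/2)^3 = 2^{1 − 3} = 1/4.
By linearity: E[X] = C(52, 3) · 2^{1 − 3} = 22100 · 1/4 = 5525.
Numerically: E[X] ≈ 5525.000000.

E[X] = C(52,3)·2^(1−C(3,2)) = 5525 ≈ 5525.000000.


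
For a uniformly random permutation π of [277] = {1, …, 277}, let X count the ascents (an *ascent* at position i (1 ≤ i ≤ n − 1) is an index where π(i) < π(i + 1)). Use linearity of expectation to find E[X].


Write X = Σ X_I over i = 1, …, 276, with X_I the indicator of one ascent.
There are 276 indicators.
For each fixed i, the pair (π(i), π(i+1)) is a uniformly random ordered pair of distinct values from {1, …, 277}; by symmetry P[π(i) < π(i+1)] = 1/2.
By linearity: E[X] = 276 · (1/2) = (277 − 1) · (1/2) = 138 ≈ 138.000.

E[X] = 138 = 138.000.


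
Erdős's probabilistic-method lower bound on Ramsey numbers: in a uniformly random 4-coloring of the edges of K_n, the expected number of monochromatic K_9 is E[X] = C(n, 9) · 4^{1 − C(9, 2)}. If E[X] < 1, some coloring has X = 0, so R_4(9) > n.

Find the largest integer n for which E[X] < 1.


We need C(n, 9) · 4^{1 − 36} < 1, i.e. C(n, 9) < 4^{36 − 1} = 1180591620717411303424.
Check values of n near the boundary:
  n = 913: C(913, 9) = 1167605542753639808390; 1167605542753639808390 < 1180591620717411303424? YES
  n = 914: C(914, 9) = 1179217089587653905932; 1179217089587653905932 < 1180591620717411303424? YES
  n = 915: C(915, 9) = 1190931166636537885130; 1190931166636537885130 < 1180591620717411303424? NO
The largest n with C(n, 9) < 1180591620717411303424 is n = 914 (where E[X] = 294804272396913476483/295147905179352825856 ≈ 0.9988357). Hence R_4(9) > 914, i.e. R_4(9) ≥ 915.

Largest n = 914; hence R_4(9) > 914.


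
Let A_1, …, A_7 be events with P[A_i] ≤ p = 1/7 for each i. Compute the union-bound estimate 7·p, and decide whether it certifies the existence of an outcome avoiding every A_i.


Union bound: P[∪_{i=1}^{7} A_i] ≤ Σ_i P[A_i] ≤ 7·p = 7·(1/7) = 1.
Numerically: 1 ≈ 1.000.
Is 1 < 1? NO.
Since the bound 1 is ≥ 1, the union bound is uninformative here; it does NOT by itself certify existence.

7·p = 1 ≈ 1.000; existence NOT certified by the union bound.


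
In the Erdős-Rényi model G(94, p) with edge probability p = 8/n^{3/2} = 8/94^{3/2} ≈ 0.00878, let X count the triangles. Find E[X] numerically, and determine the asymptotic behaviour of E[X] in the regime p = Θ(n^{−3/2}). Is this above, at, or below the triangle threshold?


Number of potential triangles: C(94, 3) = 134044.
Each occurs with probability p³ ≈ (0.00878)³ ≈ 6.76386e-07.
By linearity: E[X] = C(94, 3)·p³ ≈ 134044 · 6.76386e-07 ≈ 0.091.
Since α = 3/2 > 1, p = c/n^{3/2} = o(1/n) is below the triangle threshold p ~ 1/n. Asymptotically E[X] ~ (c³/6)·n^{3(1−α)} = (8³/6)·n^{-1.5} → 0, so by Markov's inequality G has no triangles w.h.p.

E[X] ≈ 0.091; in regime p = Θ(1/n^{3/2}) E[X] tends to 0 (below the triangle threshold p ~ 1/n).


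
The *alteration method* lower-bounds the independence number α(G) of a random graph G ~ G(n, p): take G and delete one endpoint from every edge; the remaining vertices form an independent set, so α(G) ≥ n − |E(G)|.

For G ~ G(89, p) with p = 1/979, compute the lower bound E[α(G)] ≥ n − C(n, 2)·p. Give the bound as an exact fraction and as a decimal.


E[|E(G)|] = C(89, 2)·p = 3916 · (1/979) = 4.
E[α(G)] ≥ n − E[|E(G)|] = 89 − 4 = 85.
Numerically: ≈ 85.0000.
(This is only a lower bound; the true E[α(G)] may be larger.)

E[α(G)] ≥ 85 ≈ 85.0000.
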